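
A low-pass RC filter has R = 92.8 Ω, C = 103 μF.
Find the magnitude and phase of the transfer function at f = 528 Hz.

Step 1 — Angular frequency: ω = 2π·528 = 3318 rad/s.
Step 2 — Transfer function: H(jω) = 1/(1 + jωRC).
Step 3 — Denominator: 1 + jωRC = 1 + j·3318·92.8·0.000103 = 1 + j31.71.
Step 4 — H = 0.0009935 - j0.0315.
Step 5 — Magnitude: |H| = 0.03152 (-30.0 dB); phase: φ = -88.2°.

|H| = 0.03152 (-30.0 dB), φ = -88.2°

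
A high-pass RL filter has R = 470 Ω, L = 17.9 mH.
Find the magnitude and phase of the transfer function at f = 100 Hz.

Step 1 — Angular frequency: ω = 2π·100 = 628.3 rad/s.
Step 2 — Transfer function: H(jω) = jωL/(R + jωL).
Step 3 — Numerator jωL = j·11.25; denominator R + jωL = 470 + j11.25.
Step 4 — H = 0.0005723 + j0.02392.
Step 5 — Magnitude: |H| = 0.02392 (-32.4 dB); phase: φ = 88.6°.

|H| = 0.02392 (-32.4 dB), φ = 88.6°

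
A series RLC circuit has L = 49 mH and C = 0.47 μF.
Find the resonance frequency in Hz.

Step 1 — Resonance condition Im(Z)=0 gives ω₀ = 1/√(LC).
Step 2 — ω₀ = 1/√(0.049·4.7e-07) = 6590 rad/s.
Step 3 — f₀ = ω₀/(2π) = 1049 Hz.

f₀ = 1049 Hz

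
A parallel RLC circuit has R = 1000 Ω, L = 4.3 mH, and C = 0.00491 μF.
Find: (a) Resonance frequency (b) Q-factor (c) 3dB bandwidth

Step 1 — Resonance: ω₀ = 1/√(LC) = 1/√(0.0043·4.91e-09) = 2.176e+05 rad/s.
Step 2 — f₀ = ω₀/(2π) = 3.464e+04 Hz.
Step 3 — Parallel Q: Q = R/(ω₀L) = 1000/(2.176e+05·0.0043) = 1.069.
Step 4 — Bandwidth: Δω = ω₀/Q = 2.037e+05 rad/s; BW = Δω/(2π) = 3.241e+04 Hz.

(a) f₀ = 3.464e+04 Hz  (b) Q = 1.069  (c) BW = 3.241e+04 Hz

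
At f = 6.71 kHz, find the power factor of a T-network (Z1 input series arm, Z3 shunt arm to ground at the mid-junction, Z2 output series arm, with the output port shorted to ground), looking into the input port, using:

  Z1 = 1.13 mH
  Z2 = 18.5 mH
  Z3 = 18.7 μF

Step 1 — Angular frequency: ω = 2π·f = 2π·6710 = 4.216e+04 rad/s.
Step 2 — Component impedances:
  Z1: Z = jωL = j·4.216e+04·0.00113 = 0 + j47.64 Ω
  Z2: Z = jωL = j·4.216e+04·0.0185 = 0 + j780 Ω
  Z3: Z = 1/(jωC) = -j/(ω·C) = 0 - j1.268 Ω
Step 3 — With the output port shorted to ground, the output series arm Z2 runs from the junction to ground; the shunt arm Z3 also runs from the junction to ground. They appear in parallel: Z3 || Z2 = 0 - j1.27 Ω.
Step 4 — Series with input arm Z1: Z_in = Z1 + (Z3 || Z2) = 0 + j46.37 Ω = 46.37∠90.0° Ω.
Step 5 — Power factor: PF = cos(φ) = Re(Z)/|Z| = 0/46.37 = 0.
Step 6 — Type: Im(Z) = 46.37 ⇒ lagging (phase φ = 90.0°).

PF = 0 (lagging, φ = 90.0°)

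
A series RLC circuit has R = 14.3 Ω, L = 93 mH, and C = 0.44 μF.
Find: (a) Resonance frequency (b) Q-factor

Step 1 — Resonance condition Im(Z)=0 gives ω₀ = 1/√(LC).
Step 2 — ω₀ = 1/√(0.093·4.4e-07) = 4943 rad/s.
Step 3 — f₀ = ω₀/(2π) = 786.8 Hz.
Step 4 — Series Q: Q = ω₀L/R = 4943·0.093/14.3 = 32.15.

(a) f₀ = 786.8 Hz  (b) Q = 32.15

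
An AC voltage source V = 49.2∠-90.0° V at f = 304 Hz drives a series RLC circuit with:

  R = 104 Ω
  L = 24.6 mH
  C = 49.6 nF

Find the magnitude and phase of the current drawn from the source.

Step 1 — Angular frequency: ω = 2π·f = 2π·304 = 1910 rad/s.
Step 2 — Component impedances:
  R: Z = R = 104 Ω
  L: Z = jωL = j·1910·0.0246 = 0 + j46.99 Ω
  C: Z = 1/(jωC) = -j/(ω·C) = 0 - j1.056e+04 Ω
Step 3 — Series combination: Z_total = R + L + C = 104 - j1.051e+04 Ω = 1.051e+04∠-89.4° Ω.
Step 4 — Source phasor: V = 49.2∠-90.0° V = 0 - j49.2 V.
Step 5 — Ohm's law: I = V / Z_total = (0 - j49.2) / (104 - j1.051e+04) = 0.004682 - j4.633e-05 A.
Step 6 — Convert to polar: |I| = 0.004682 A, ∠I = -0.6°.

I = 0.004682∠-0.6° A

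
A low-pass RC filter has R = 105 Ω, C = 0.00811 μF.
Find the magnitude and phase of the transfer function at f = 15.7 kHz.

Step 1 — Angular frequency: ω = 2π·1.57e+04 = 9.865e+04 rad/s.
Step 2 — Transfer function: H(jω) = 1/(1 + jωRC).
Step 3 — Denominator: 1 + jωRC = 1 + j·9.865e+04·105·8.11e-09 = 1 + j0.084.
Step 4 — H = 0.993 - j0.08341.
Step 5 — Magnitude: |H| = 0.9965 (-0.0 dB); phase: φ = -4.8°.

|H| = 0.9965 (-0.0 dB), φ = -4.8°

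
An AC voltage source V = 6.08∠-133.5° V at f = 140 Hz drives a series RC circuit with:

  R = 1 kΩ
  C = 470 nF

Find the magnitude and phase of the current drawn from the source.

Step 1 — Angular frequency: ω = 2π·f = 2π·140 = 879.6 rad/s.
Step 2 — Component impedances:
  R: Z = R = 1000 Ω
  C: Z = 1/(jωC) = -j/(ω·C) = 0 - j2419 Ω
Step 3 — Series combination: Z_total = R + C = 1000 - j2419 Ω = 2617∠-67.5° Ω.
Step 4 — Source phasor: V = 6.08∠-133.5° V = -4.185 - j4.41 V.
Step 5 — Ohm's law: I = V / Z_total = (-4.185 - j4.41) / (1000 - j2419) = 0.0009463 - j0.002122 A.
Step 6 — Convert to polar: |I| = 0.002323 A, ∠I = -66.0°.

I = 0.002323∠-66.0° A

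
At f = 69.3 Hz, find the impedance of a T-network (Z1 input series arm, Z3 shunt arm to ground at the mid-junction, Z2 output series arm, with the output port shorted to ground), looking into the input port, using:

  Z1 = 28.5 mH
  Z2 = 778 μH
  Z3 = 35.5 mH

Step 1 — Angular frequency: ω = 2π·f = 2π·69.3 = 435.4 rad/s.
Step 2 — Component impedances:
  Z1: Z = jωL = j·435.4·0.0285 = 0 + j12.41 Ω
  Z2: Z = jωL = j·435.4·0.000778 = 0 + j0.3388 Ω
  Z3: Z = jωL = j·435.4·0.0355 = 0 + j15.46 Ω
Step 3 — With the output port shorted to ground, the output series arm Z2 runs from the junction to ground; the shunt arm Z3 also runs from the junction to ground. They appear in parallel: Z3 || Z2 = 0 + j0.3315 Ω.
Step 4 — Series with input arm Z1: Z_in = Z1 + (Z3 || Z2) = 0 + j12.74 Ω = 12.74∠90.0° Ω.

Z = 0 + j12.74 Ω = 12.74∠90.0° Ω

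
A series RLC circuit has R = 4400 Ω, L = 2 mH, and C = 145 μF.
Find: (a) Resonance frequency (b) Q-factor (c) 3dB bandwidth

Step 1 — Resonance: ω₀ = 1/√(LC) = 1/√(0.002·0.000145) = 1857 rad/s.
Step 2 — f₀ = ω₀/(2π) = 295.5 Hz.
Step 3 — Series Q: Q = ω₀L/R = 1857·0.002/4400 = 0.0008441.
Step 4 — Bandwidth: Δω = ω₀/Q = 2.2e+06 rad/s; BW = Δω/(2π) = 3.501e+05 Hz.

(a) f₀ = 295.5 Hz  (b) Q = 0.0008441  (c) BW = 3.501e+05 Hz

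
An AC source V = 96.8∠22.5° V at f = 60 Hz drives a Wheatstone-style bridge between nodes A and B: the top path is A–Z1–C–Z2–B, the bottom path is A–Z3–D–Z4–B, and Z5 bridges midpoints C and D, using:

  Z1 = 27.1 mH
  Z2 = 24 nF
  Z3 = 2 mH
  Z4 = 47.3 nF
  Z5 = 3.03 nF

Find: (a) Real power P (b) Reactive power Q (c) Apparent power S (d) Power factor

Step 1 — Angular frequency: ω = 2π·f = 2π·60 = 377 rad/s.
Step 2 — Component impedances:
  Z1: Z = jωL = j·377·0.0271 = 0 + j10.22 Ω
  Z2: Z = 1/(jωC) = -j/(ω·C) = 0 - j1.105e+05 Ω
  Z3: Z = jωL = j·377·0.002 = 0 + j0.754 Ω
  Z4: Z = 1/(jωC) = -j/(ω·C) = 0 - j5.608e+04 Ω
  Z5: Z = 1/(jωC) = -j/(ω·C) = 0 - j8.754e+05 Ω
Step 3 — Bridge requires nodal analysis (the Z5 bridge couples midpoints C and D, so the two paths cannot be reduced to a simple series/parallel combination). Setting node B to ground and injecting 1 A at node A, the 3-node admittance system at A, C, D solves to V_A = Z_AB = 0 - j3.72e+04 Ω = 3.72e+04∠-90.0° Ω.
Step 4 — Source phasor: V = 96.8∠22.5° V = 89.43 + j37.04 V.
Step 5 — Current: I = V / Z = -0.0009958 + j0.002404 A = 0.002602∠112.5° A.
Step 6 — Complex power: S = V·I* = 0 - j0.2519 VA.
Step 7 — Real power: P = Re(S) = 0 W.
Step 8 — Reactive power: Q = Im(S) = -0.2519 VAR.
Step 9 — Apparent power: |S| = 0.2519 VA.
Step 10 — Power factor: PF = P/|S| = 0 (leading).

(a) P = 0 W  (b) Q = -0.2519 VAR  (c) S = 0.2519 VA  (d) PF = 0 (leading)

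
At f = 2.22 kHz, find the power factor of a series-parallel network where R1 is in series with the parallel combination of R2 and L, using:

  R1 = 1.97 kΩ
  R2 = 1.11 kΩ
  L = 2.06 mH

Step 1 — Angular frequency: ω = 2π·f = 2π·2220 = 1.395e+04 rad/s.
Step 2 — Component impedances:
  R1: Z = R = 1970 Ω
  R2: Z = R = 1110 Ω
  L: Z = jωL = j·1.395e+04·0.00206 = 0 + j28.73 Ω
Step 3 — Parallel branch: R2 || L = 1/(1/R2 + 1/L) = 0.7433 + j28.72 Ω.
Step 4 — Series with R1: Z_total = R1 + (R2 || L) = 1971 + j28.72 Ω = 1971∠0.8° Ω.
Step 5 — Power factor: PF = cos(φ) = Re(Z)/|Z| = 1970.74/1970.95 = 0.9999.
Step 6 — Type: Im(Z) = 28.72 ⇒ lagging (phase φ = 0.8°).

PF = 0.9999 (lagging, φ = 0.8°)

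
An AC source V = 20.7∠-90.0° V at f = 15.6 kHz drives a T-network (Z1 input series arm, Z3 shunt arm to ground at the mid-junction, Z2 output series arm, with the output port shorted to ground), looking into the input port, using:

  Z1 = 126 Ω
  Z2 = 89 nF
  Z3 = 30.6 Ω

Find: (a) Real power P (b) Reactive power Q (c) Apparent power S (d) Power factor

Step 1 — Angular frequency: ω = 2π·f = 2π·1.56e+04 = 9.802e+04 rad/s.
Step 2 — Component impedances:
  Z1: Z = R = 126 Ω
  Z2: Z = 1/(jωC) = -j/(ω·C) = 0 - j114.6 Ω
  Z3: Z = R = 30.6 Ω
Step 3 — With the output port shorted to ground, the output series arm Z2 runs from the junction to ground; the shunt arm Z3 also runs from the junction to ground. They appear in parallel: Z3 || Z2 = 28.56 - j7.625 Ω.
Step 4 — Series with input arm Z1: Z_in = Z1 + (Z3 || Z2) = 154.6 - j7.625 Ω = 154.8∠-2.8° Ω.
Step 5 — Source phasor: V = 20.7∠-90.0° V = 0 - j20.7 V.
Step 6 — Current: I = V / Z = 0.006591 - j0.1336 A = 0.1338∠-87.2° A.
Step 7 — Complex power: S = V·I* = 2.766 - j0.1364 VA.
Step 8 — Real power: P = Re(S) = 2.766 W.
Step 9 — Reactive power: Q = Im(S) = -0.1364 VAR.
Step 10 — Apparent power: |S| = 2.769 VA.
Step 11 — Power factor: PF = P/|S| = 0.9988 (leading).

(a) P = 2.766 W  (b) Q = -0.1364 VAR  (c) S = 2.769 VA  (d) PF = 0.9988 (leading)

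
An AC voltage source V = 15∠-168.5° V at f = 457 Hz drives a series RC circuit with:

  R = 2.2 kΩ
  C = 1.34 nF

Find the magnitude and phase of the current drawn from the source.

Step 1 — Angular frequency: ω = 2π·f = 2π·457 = 2871 rad/s.
Step 2 — Component impedances:
  R: Z = R = 2200 Ω
  C: Z = 1/(jωC) = -j/(ω·C) = 0 - j2.599e+05 Ω
Step 3 — Series combination: Z_total = R + C = 2200 - j2.599e+05 Ω = 2.599e+05∠-89.5° Ω.
Step 4 — Source phasor: V = 15∠-168.5° V = -14.7 - j2.991 V.
Step 5 — Ohm's law: I = V / Z_total = (-14.7 - j2.991) / (2200 - j2.599e+05) = 1.103e-05 - j5.665e-05 A.
Step 6 — Convert to polar: |I| = 5.771e-05 A, ∠I = -79.0°.

I = 5.771e-05∠-79.0° A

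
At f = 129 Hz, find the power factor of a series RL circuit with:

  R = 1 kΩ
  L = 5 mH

Step 1 — Angular frequency: ω = 2π·f = 2π·129 = 810.5 rad/s.
Step 2 — Component impedances:
  R: Z = R = 1000 Ω
  L: Z = jωL = j·810.5·0.005 = 0 + j4.053 Ω
Step 3 — Series combination: Z_total = R + L = 1000 + j4.053 Ω = 1000∠0.2° Ω.
Step 4 — Power factor: PF = cos(φ) = Re(Z)/|Z| = 1000/1000 = 1.
Step 5 — Type: Im(Z) = 4.053 ⇒ lagging (phase φ = 0.2°).

PF = 1 (lagging, φ = 0.2°)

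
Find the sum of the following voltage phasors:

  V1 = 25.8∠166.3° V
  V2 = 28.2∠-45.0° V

Step 1 — Convert each phasor to rectangular form:
  V1 = 25.8·(cos(166.3°) + j·sin(166.3°)) = -25.07 + j6.11 V
  V2 = 28.2·(cos(-45.0°) + j·sin(-45.0°)) = 19.94 - j19.94 V
Step 2 — Sum components: V_total = -5.126 - j13.83 V.
Step 3 — Convert to polar: |V_total| = 14.75 V, ∠V_total = -110.3°.

V_total = 14.75∠-110.3° V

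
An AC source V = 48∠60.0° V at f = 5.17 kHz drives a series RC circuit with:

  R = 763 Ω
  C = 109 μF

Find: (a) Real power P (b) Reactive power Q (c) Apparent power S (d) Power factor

Step 1 — Angular frequency: ω = 2π·f = 2π·5170 = 3.248e+04 rad/s.
Step 2 — Component impedances:
  R: Z = R = 763 Ω
  C: Z = 1/(jωC) = -j/(ω·C) = 0 - j0.2824 Ω
Step 3 — Series combination: Z_total = R + C = 763 - j0.2824 Ω = 763∠-0.0° Ω.
Step 4 — Source phasor: V = 48∠60.0° V = 24 + j41.57 V.
Step 5 — Current: I = V / Z = 0.03143 + j0.05449 A = 0.06291∠60.0° A.
Step 6 — Complex power: S = V·I* = 3.02 - j0.001118 VA.
Step 7 — Real power: P = Re(S) = 3.02 W.
Step 8 — Reactive power: Q = Im(S) = -0.001118 VAR.
Step 9 — Apparent power: |S| = 3.02 VA.
Step 10 — Power factor: PF = P/|S| = 1 (leading).

(a) P = 3.02 W  (b) Q = -0.001118 VAR  (c) S = 3.02 VA  (d) PF = 1 (leading)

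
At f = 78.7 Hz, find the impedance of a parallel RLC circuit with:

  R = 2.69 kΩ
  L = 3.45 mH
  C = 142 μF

Step 1 — Angular frequency: ω = 2π·f = 2π·78.7 = 494.5 rad/s.
Step 2 — Component impedances:
  R: Z = R = 2690 Ω
  L: Z = jωL = j·494.5·0.00345 = 0 + j1.706 Ω
  C: Z = 1/(jωC) = -j/(ω·C) = 0 - j14.24 Ω
Step 3 — Parallel combination: 1/Z_total = 1/R + 1/L + 1/C; Z_total = 0.001396 + j1.938 Ω = 1.938∠90.0° Ω.

Z = 0.001396 + j1.938 Ω = 1.938∠90.0° Ω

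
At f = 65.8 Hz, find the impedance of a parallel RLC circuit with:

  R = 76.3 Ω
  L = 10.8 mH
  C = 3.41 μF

Step 1 — Angular frequency: ω = 2π·f = 2π·65.8 = 413.4 rad/s.
Step 2 — Component impedances:
  R: Z = R = 76.3 Ω
  L: Z = jωL = j·413.4·0.0108 = 0 + j4.465 Ω
  C: Z = 1/(jωC) = -j/(ω·C) = 0 - j709.3 Ω
Step 3 — Parallel combination: 1/Z_total = 1/R + 1/L + 1/C; Z_total = 0.2637 + j4.478 Ω = 4.486∠86.6° Ω.

Z = 0.2637 + j4.478 Ω = 4.486∠86.6° Ω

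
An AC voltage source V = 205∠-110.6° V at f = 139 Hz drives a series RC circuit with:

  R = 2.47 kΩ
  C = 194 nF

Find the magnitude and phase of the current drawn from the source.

Step 1 — Angular frequency: ω = 2π·f = 2π·139 = 873.4 rad/s.
Step 2 — Component impedances:
  R: Z = R = 2470 Ω
  C: Z = 1/(jωC) = -j/(ω·C) = 0 - j5902 Ω
Step 3 — Series combination: Z_total = R + C = 2470 - j5902 Ω = 6398∠-67.3° Ω.
Step 4 — Source phasor: V = 205∠-110.6° V = -72.13 - j191.9 V.
Step 5 — Ohm's law: I = V / Z_total = (-72.13 - j191.9) / (2470 - j5902) = 0.02331 - j0.02198 A.
Step 6 — Convert to polar: |I| = 0.03204 A, ∠I = -43.3°.

I = 0.03204∠-43.3° A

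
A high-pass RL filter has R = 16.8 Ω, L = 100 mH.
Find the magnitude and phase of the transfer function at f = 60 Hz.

Step 1 — Angular frequency: ω = 2π·60 = 377 rad/s.
Step 2 — Transfer function: H(jω) = jωL/(R + jωL).
Step 3 — Numerator jωL = j·37.7; denominator R + jωL = 16.8 + j37.7.
Step 4 — H = 0.8343 + j0.3718.
Step 5 — Magnitude: |H| = 0.9134 (-0.8 dB); phase: φ = 24.0°.

|H| = 0.9134 (-0.8 dB), φ = 24.0°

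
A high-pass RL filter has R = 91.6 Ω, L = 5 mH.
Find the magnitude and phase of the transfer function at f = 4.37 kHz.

Step 1 — Angular frequency: ω = 2π·4370 = 2.746e+04 rad/s.
Step 2 — Transfer function: H(jω) = jωL/(R + jωL).
Step 3 — Numerator jωL = j·137.3; denominator R + jωL = 91.6 + j137.3.
Step 4 — H = 0.692 + j0.4617.
Step 5 — Magnitude: |H| = 0.8318 (-1.6 dB); phase: φ = 33.7°.

|H| = 0.8318 (-1.6 dB), φ = 33.7°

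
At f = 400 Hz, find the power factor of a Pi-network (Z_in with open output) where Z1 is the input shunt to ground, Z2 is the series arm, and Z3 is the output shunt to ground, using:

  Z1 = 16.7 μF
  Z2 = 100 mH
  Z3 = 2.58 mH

Step 1 — Angular frequency: ω = 2π·f = 2π·400 = 2513 rad/s.
Step 2 — Component impedances:
  Z1: Z = 1/(jωC) = -j/(ω·C) = 0 - j23.83 Ω
  Z2: Z = jωL = j·2513·0.1 = 0 + j251.3 Ω
  Z3: Z = jωL = j·2513·0.00258 = 0 + j6.484 Ω
Step 3 — With open output, the series arm Z2 and the output shunt Z3 appear in series to ground: Z2 + Z3 = 0 + j257.8 Ω.
Step 4 — Parallel with input shunt Z1: Z_in = Z1 || (Z2 + Z3) = 0 - j26.25 Ω = 26.25∠-90.0° Ω.
Step 5 — Power factor: PF = cos(φ) = Re(Z)/|Z| = 0/26.25 = 0.
Step 6 — Type: Im(Z) = -26.25 ⇒ leading (phase φ = -90.0°).

PF = 0 (leading, φ = -90.0°)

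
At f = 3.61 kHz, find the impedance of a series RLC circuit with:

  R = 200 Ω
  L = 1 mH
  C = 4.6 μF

Step 1 — Angular frequency: ω = 2π·f = 2π·3610 = 2.268e+04 rad/s.
Step 2 — Component impedances:
  R: Z = R = 200 Ω
  L: Z = jωL = j·2.268e+04·0.001 = 0 + j22.68 Ω
  C: Z = 1/(jωC) = -j/(ω·C) = 0 - j9.584 Ω
Step 3 — Series combination: Z_total = R + L + C = 200 + j13.1 Ω = 200.4∠3.7° Ω.

Z = 200 + j13.1 Ω = 200.4∠3.7° Ω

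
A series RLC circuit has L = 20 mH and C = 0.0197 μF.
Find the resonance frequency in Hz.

Step 1 — Resonance condition Im(Z)=0 gives ω₀ = 1/√(LC).
Step 2 — ω₀ = 1/√(0.02·1.97e-08) = 5.038e+04 rad/s.
Step 3 — f₀ = ω₀/(2π) = 8018 Hz.

f₀ = 8018 Hz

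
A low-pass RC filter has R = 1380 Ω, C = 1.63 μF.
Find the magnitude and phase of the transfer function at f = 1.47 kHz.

Step 1 — Angular frequency: ω = 2π·1470 = 9236 rad/s.
Step 2 — Transfer function: H(jω) = 1/(1 + jωRC).
Step 3 — Denominator: 1 + jωRC = 1 + j·9236·1380·1.63e-06 = 1 + j20.78.
Step 4 — H = 0.002311 - j0.04802.
Step 5 — Magnitude: |H| = 0.04808 (-26.4 dB); phase: φ = -87.2°.

|H| = 0.04808 (-26.4 dB), φ = -87.2°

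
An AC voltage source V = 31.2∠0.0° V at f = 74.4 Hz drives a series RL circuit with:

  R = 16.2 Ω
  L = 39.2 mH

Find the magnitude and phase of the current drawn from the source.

Step 1 — Angular frequency: ω = 2π·f = 2π·74.4 = 467.5 rad/s.
Step 2 — Component impedances:
  R: Z = R = 16.2 Ω
  L: Z = jωL = j·467.5·0.0392 = 0 + j18.32 Ω
Step 3 — Series combination: Z_total = R + L = 16.2 + j18.32 Ω = 24.46∠48.5° Ω.
Step 4 — Source phasor: V = 31.2∠0.0° V = 31.2 V.
Step 5 — Ohm's law: I = V / Z_total = (31.2) / (16.2 + j18.32) = 0.8449 - j0.9557 A.
Step 6 — Convert to polar: |I| = 1.276 A, ∠I = -48.5°.

I = 1.276∠-48.5° A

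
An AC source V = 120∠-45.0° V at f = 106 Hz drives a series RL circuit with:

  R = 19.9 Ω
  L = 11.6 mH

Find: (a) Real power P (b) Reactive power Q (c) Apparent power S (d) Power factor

Step 1 — Angular frequency: ω = 2π·f = 2π·106 = 666 rad/s.
Step 2 — Component impedances:
  R: Z = R = 19.9 Ω
  L: Z = jωL = j·666·0.0116 = 0 + j7.726 Ω
Step 3 — Series combination: Z_total = R + L = 19.9 + j7.726 Ω = 21.35∠21.2° Ω.
Step 4 — Source phasor: V = 120∠-45.0° V = 84.85 - j84.85 V.
Step 5 — Current: I = V / Z = 2.267 - j5.144 A = 5.621∠-66.2° A.
Step 6 — Complex power: S = V·I* = 628.8 + j244.1 VA.
Step 7 — Real power: P = Re(S) = 628.8 W.
Step 8 — Reactive power: Q = Im(S) = 244.1 VAR.
Step 9 — Apparent power: |S| = 674.6 VA.
Step 10 — Power factor: PF = P/|S| = 0.9322 (lagging).

(a) P = 628.8 W  (b) Q = 244.1 VAR  (c) S = 674.6 VA  (d) PF = 0.9322 (lagging)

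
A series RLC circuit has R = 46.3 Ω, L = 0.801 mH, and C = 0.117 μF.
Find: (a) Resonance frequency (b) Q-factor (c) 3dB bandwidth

Step 1 — Resonance: ω₀ = 1/√(LC) = 1/√(0.000801·1.17e-07) = 1.033e+05 rad/s.
Step 2 — f₀ = ω₀/(2π) = 1.644e+04 Hz.
Step 3 — Series Q: Q = ω₀L/R = 1.033e+05·0.000801/46.3 = 1.787.
Step 4 — Bandwidth: Δω = ω₀/Q = 5.78e+04 rad/s; BW = Δω/(2π) = 9200 Hz.

(a) f₀ = 1.644e+04 Hz  (b) Q = 1.787  (c) BW = 9200 Hz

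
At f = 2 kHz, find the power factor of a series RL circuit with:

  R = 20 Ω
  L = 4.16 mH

Step 1 — Angular frequency: ω = 2π·f = 2π·2000 = 1.257e+04 rad/s.
Step 2 — Component impedances:
  R: Z = R = 20 Ω
  L: Z = jωL = j·1.257e+04·0.00416 = 0 + j52.28 Ω
Step 3 — Series combination: Z_total = R + L = 20 + j52.28 Ω = 55.97∠69.1° Ω.
Step 4 — Power factor: PF = cos(φ) = Re(Z)/|Z| = 20/55.97 = 0.3573.
Step 5 — Type: Im(Z) = 52.28 ⇒ lagging (phase φ = 69.1°).

PF = 0.3573 (lagging, φ = 69.1°)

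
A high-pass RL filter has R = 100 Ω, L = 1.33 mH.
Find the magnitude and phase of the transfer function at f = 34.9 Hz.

Step 1 — Angular frequency: ω = 2π·34.9 = 219.3 rad/s.
Step 2 — Transfer function: H(jω) = jωL/(R + jωL).
Step 3 — Numerator jωL = j·0.2916; denominator R + jωL = 100 + j0.2916.
Step 4 — H = 8.506e-06 + j0.002916.
Step 5 — Magnitude: |H| = 0.002916 (-50.7 dB); phase: φ = 89.8°.

|H| = 0.002916 (-50.7 dB), φ = 89.8°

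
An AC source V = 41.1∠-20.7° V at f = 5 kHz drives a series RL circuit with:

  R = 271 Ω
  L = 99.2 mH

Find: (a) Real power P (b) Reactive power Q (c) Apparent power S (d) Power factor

Step 1 — Angular frequency: ω = 2π·f = 2π·5000 = 3.142e+04 rad/s.
Step 2 — Component impedances:
  R: Z = R = 271 Ω
  L: Z = jωL = j·3.142e+04·0.0992 = 0 + j3116 Ω
Step 3 — Series combination: Z_total = R + L = 271 + j3116 Ω = 3128∠85.0° Ω.
Step 4 — Source phasor: V = 41.1∠-20.7° V = 38.45 - j14.53 V.
Step 5 — Current: I = V / Z = -0.003562 - j0.01265 A = 0.01314∠-105.7° A.
Step 6 — Complex power: S = V·I* = 0.04678 + j0.538 VA.
Step 7 — Real power: P = Re(S) = 0.04678 W.
Step 8 — Reactive power: Q = Im(S) = 0.538 VAR.
Step 9 — Apparent power: |S| = 0.54 VA.
Step 10 — Power factor: PF = P/|S| = 0.08663 (lagging).

(a) P = 0.04678 W  (b) Q = 0.538 VAR  (c) S = 0.54 VA  (d) PF = 0.08663 (lagging)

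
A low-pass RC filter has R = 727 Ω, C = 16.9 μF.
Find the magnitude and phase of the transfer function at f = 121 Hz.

Step 1 — Angular frequency: ω = 2π·121 = 760.3 rad/s.
Step 2 — Transfer function: H(jω) = 1/(1 + jωRC).
Step 3 — Denominator: 1 + jωRC = 1 + j·760.3·727·1.69e-05 = 1 + j9.341.
Step 4 — H = 0.01133 - j0.1058.
Step 5 — Magnitude: |H| = 0.1064 (-19.5 dB); phase: φ = -83.9°.

|H| = 0.1064 (-19.5 dB), φ = -83.9°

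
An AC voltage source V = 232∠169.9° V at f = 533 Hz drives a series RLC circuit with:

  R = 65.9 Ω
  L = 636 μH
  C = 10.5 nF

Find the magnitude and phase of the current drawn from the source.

Step 1 — Angular frequency: ω = 2π·f = 2π·533 = 3349 rad/s.
Step 2 — Component impedances:
  R: Z = R = 65.9 Ω
  L: Z = jωL = j·3349·0.000636 = 0 + j2.13 Ω
  C: Z = 1/(jωC) = -j/(ω·C) = 0 - j2.844e+04 Ω
Step 3 — Series combination: Z_total = R + L + C = 65.9 - j2.844e+04 Ω = 2.844e+04∠-89.9° Ω.
Step 4 — Source phasor: V = 232∠169.9° V = -228.4 + j40.69 V.
Step 5 — Ohm's law: I = V / Z_total = (-228.4 + j40.69) / (65.9 - j2.844e+04) = -0.001449 - j0.008029 A.
Step 6 — Convert to polar: |I| = 0.008159 A, ∠I = -100.2°.

I = 0.008159∠-100.2° A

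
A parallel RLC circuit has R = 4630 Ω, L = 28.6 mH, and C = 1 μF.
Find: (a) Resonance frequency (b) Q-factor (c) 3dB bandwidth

Step 1 — Resonance: ω₀ = 1/√(LC) = 1/√(0.0286·1e-06) = 5913 rad/s.
Step 2 — f₀ = ω₀/(2π) = 941.1 Hz.
Step 3 — Parallel Q: Q = R/(ω₀L) = 4630/(5913·0.0286) = 27.38.
Step 4 — Bandwidth: Δω = ω₀/Q = 216 rad/s; BW = Δω/(2π) = 34.37 Hz.

(a) f₀ = 941.1 Hz  (b) Q = 27.38  (c) BW = 34.37 Hz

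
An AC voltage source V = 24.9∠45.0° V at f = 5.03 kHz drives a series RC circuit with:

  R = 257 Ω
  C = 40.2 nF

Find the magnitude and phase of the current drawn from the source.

Step 1 — Angular frequency: ω = 2π·f = 2π·5030 = 3.16e+04 rad/s.
Step 2 — Component impedances:
  R: Z = R = 257 Ω
  C: Z = 1/(jωC) = -j/(ω·C) = 0 - j787.1 Ω
Step 3 — Series combination: Z_total = R + C = 257 - j787.1 Ω = 828∠-71.9° Ω.
Step 4 — Source phasor: V = 24.9∠45.0° V = 17.61 + j17.61 V.
Step 5 — Ohm's law: I = V / Z_total = (17.61 + j17.61) / (257 - j787.1) = -0.01361 + j0.02681 A.
Step 6 — Convert to polar: |I| = 0.03007 A, ∠I = 116.9°.

I = 0.03007∠116.9° A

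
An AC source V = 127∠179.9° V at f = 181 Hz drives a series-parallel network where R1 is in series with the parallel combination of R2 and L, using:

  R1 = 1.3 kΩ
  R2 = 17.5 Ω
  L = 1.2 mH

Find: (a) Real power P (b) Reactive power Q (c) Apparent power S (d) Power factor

Step 1 — Angular frequency: ω = 2π·f = 2π·181 = 1137 rad/s.
Step 2 — Component impedances:
  R1: Z = R = 1300 Ω
  R2: Z = R = 17.5 Ω
  L: Z = jωL = j·1137·0.0012 = 0 + j1.365 Ω
Step 3 — Parallel branch: R2 || L = 1/(1/R2 + 1/L) = 0.1058 + j1.356 Ω.
Step 4 — Series with R1: Z_total = R1 + (R2 || L) = 1300 + j1.356 Ω = 1300∠0.1° Ω.
Step 5 — Source phasor: V = 127∠179.9° V = -127 + j0.2217 V.
Step 6 — Current: I = V / Z = -0.09768 + j0.0002724 A = 0.09768∠179.8° A.
Step 7 — Complex power: S = V·I* = 12.41 + j0.01294 VA.
Step 8 — Real power: P = Re(S) = 12.41 W.
Step 9 — Reactive power: Q = Im(S) = 0.01294 VAR.
Step 10 — Apparent power: |S| = 12.41 VA.
Step 11 — Power factor: PF = P/|S| = 1 (lagging).

(a) P = 12.41 W  (b) Q = 0.01294 VAR  (c) S = 12.41 VA  (d) PF = 1 (lagging)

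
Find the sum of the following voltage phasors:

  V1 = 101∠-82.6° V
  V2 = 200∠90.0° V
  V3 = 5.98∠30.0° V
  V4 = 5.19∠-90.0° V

Step 1 — Convert each phasor to rectangular form:
  V1 = 101·(cos(-82.6°) + j·sin(-82.6°)) = 13.01 - j100.2 V
  V2 = 200·(cos(90.0°) + j·sin(90.0°)) = 0 + j200 V
  V3 = 5.98·(cos(30.0°) + j·sin(30.0°)) = 5.179 + j2.99 V
  V4 = 5.19·(cos(-90.0°) + j·sin(-90.0°)) = 0 - j5.19 V
Step 2 — Sum components: V_total = 18.19 + j97.64 V.
Step 3 — Convert to polar: |V_total| = 99.32 V, ∠V_total = 79.4°.

V_total = 99.32∠79.4° V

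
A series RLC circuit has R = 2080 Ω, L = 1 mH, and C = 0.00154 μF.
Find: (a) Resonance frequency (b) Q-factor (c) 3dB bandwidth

Step 1 — Resonance: ω₀ = 1/√(LC) = 1/√(0.001·1.54e-09) = 8.058e+05 rad/s.
Step 2 — f₀ = ω₀/(2π) = 1.283e+05 Hz.
Step 3 — Series Q: Q = ω₀L/R = 8.058e+05·0.001/2080 = 0.3874.
Step 4 — Bandwidth: Δω = ω₀/Q = 2.08e+06 rad/s; BW = Δω/(2π) = 3.31e+05 Hz.

(a) f₀ = 1.283e+05 Hz  (b) Q = 0.3874  (c) BW = 3.31e+05 Hz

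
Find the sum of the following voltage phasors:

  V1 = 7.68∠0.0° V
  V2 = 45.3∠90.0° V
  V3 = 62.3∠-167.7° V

Step 1 — Convert each phasor to rectangular form:
  V1 = 7.68·(cos(0.0°) + j·sin(0.0°)) = 7.68 V
  V2 = 45.3·(cos(90.0°) + j·sin(90.0°)) = 0 + j45.3 V
  V3 = 62.3·(cos(-167.7°) + j·sin(-167.7°)) = -60.87 - j13.27 V
Step 2 — Sum components: V_total = -53.19 + j32.03 V.
Step 3 — Convert to polar: |V_total| = 62.09 V, ∠V_total = 148.9°.

V_total = 62.09∠148.9° V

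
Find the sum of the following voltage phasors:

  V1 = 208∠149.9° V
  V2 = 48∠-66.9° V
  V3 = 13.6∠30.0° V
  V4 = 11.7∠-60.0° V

Step 1 — Convert each phasor to rectangular form:
  V1 = 208·(cos(149.9°) + j·sin(149.9°)) = -180 + j104.3 V
  V2 = 48·(cos(-66.9°) + j·sin(-66.9°)) = 18.83 - j44.15 V
  V3 = 13.6·(cos(30.0°) + j·sin(30.0°)) = 11.78 + j6.8 V
  V4 = 11.7·(cos(-60.0°) + j·sin(-60.0°)) = 5.85 - j10.13 V
Step 2 — Sum components: V_total = -143.5 + j56.83 V.
Step 3 — Convert to polar: |V_total| = 154.3 V, ∠V_total = 158.4°.

V_total = 154.3∠158.4° V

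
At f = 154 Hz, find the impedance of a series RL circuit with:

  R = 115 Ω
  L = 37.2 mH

Step 1 — Angular frequency: ω = 2π·f = 2π·154 = 967.6 rad/s.
Step 2 — Component impedances:
  R: Z = R = 115 Ω
  L: Z = jωL = j·967.6·0.0372 = 0 + j36 Ω
Step 3 — Series combination: Z_total = R + L = 115 + j36 Ω = 120.5∠17.4° Ω.

Z = 115 + j36 Ω = 120.5∠17.4° Ω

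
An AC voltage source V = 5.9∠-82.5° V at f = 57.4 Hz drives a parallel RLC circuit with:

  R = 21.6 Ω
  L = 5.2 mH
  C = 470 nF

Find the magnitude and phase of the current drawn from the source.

Step 1 — Angular frequency: ω = 2π·f = 2π·57.4 = 360.7 rad/s.
Step 2 — Component impedances:
  R: Z = R = 21.6 Ω
  L: Z = jωL = j·360.7·0.0052 = 0 + j1.875 Ω
  C: Z = 1/(jωC) = -j/(ω·C) = 0 - j5899 Ω
Step 3 — Parallel combination: 1/Z_total = 1/R + 1/L + 1/C; Z_total = 0.1617 + j1.862 Ω = 1.869∠85.0° Ω.
Step 4 — Source phasor: V = 5.9∠-82.5° V = 0.7701 - j5.85 V.
Step 5 — Ohm's law: I = V / Z_total = (0.7701 - j5.85) / (0.1617 + j1.862) = -3.082 - j0.6813 A.
Step 6 — Convert to polar: |I| = 3.157 A, ∠I = -167.5°.

I = 3.157∠-167.5° A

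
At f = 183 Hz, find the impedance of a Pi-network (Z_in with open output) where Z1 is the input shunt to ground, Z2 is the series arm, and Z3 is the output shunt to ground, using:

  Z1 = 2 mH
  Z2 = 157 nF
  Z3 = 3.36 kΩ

Step 1 — Angular frequency: ω = 2π·f = 2π·183 = 1150 rad/s.
Step 2 — Component impedances:
  Z1: Z = jωL = j·1150·0.002 = 0 + j2.3 Ω
  Z2: Z = 1/(jωC) = -j/(ω·C) = 0 - j5539 Ω
  Z3: Z = R = 3360 Ω
Step 3 — With open output, the series arm Z2 and the output shunt Z3 appear in series to ground: Z2 + Z3 = 3360 - j5539 Ω.
Step 4 — Parallel with input shunt Z1: Z_in = Z1 || (Z2 + Z3) = 0.0004236 + j2.3 Ω = 2.3∠90.0° Ω.

Z = 0.0004236 + j2.3 Ω = 2.3∠90.0° Ω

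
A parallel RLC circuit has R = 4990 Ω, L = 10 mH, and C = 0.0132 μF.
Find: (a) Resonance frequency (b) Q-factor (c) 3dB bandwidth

Step 1 — Resonance: ω₀ = 1/√(LC) = 1/√(0.01·1.32e-08) = 8.704e+04 rad/s.
Step 2 — f₀ = ω₀/(2π) = 1.385e+04 Hz.
Step 3 — Parallel Q: Q = R/(ω₀L) = 4990/(8.704e+04·0.01) = 5.733.
Step 4 — Bandwidth: Δω = ω₀/Q = 1.518e+04 rad/s; BW = Δω/(2π) = 2416 Hz.

(a) f₀ = 1.385e+04 Hz  (b) Q = 5.733  (c) BW = 2416 Hz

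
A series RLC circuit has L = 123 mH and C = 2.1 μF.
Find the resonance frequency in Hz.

Step 1 — Resonance condition Im(Z)=0 gives ω₀ = 1/√(LC).
Step 2 — ω₀ = 1/√(0.123·2.1e-06) = 1968 rad/s.
Step 3 — f₀ = ω₀/(2π) = 313.2 Hz.

f₀ = 313.2 Hz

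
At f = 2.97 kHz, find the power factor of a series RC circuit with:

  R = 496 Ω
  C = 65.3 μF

Step 1 — Angular frequency: ω = 2π·f = 2π·2970 = 1.866e+04 rad/s.
Step 2 — Component impedances:
  R: Z = R = 496 Ω
  C: Z = 1/(jωC) = -j/(ω·C) = 0 - j0.8206 Ω
Step 3 — Series combination: Z_total = R + C = 496 - j0.8206 Ω = 496∠-0.1° Ω.
Step 4 — Power factor: PF = cos(φ) = Re(Z)/|Z| = 496/496 = 1.
Step 5 — Type: Im(Z) = -0.8206 ⇒ leading (phase φ = -0.1°).

PF = 1 (leading, φ = -0.1°)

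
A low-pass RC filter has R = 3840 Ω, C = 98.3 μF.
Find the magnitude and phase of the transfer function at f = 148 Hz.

Step 1 — Angular frequency: ω = 2π·148 = 929.9 rad/s.
Step 2 — Transfer function: H(jω) = 1/(1 + jωRC).
Step 3 — Denominator: 1 + jωRC = 1 + j·929.9·3840·9.83e-05 = 1 + j351.
Step 4 — H = 8.116e-06 - j0.002849.
Step 5 — Magnitude: |H| = 0.002849 (-50.9 dB); phase: φ = -89.8°.

|H| = 0.002849 (-50.9 dB), φ = -89.8°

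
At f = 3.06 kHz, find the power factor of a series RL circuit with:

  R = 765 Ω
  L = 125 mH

Step 1 — Angular frequency: ω = 2π·f = 2π·3060 = 1.923e+04 rad/s.
Step 2 — Component impedances:
  R: Z = R = 765 Ω
  L: Z = jωL = j·1.923e+04·0.125 = 0 + j2403 Ω
Step 3 — Series combination: Z_total = R + L = 765 + j2403 Ω = 2522∠72.3° Ω.
Step 4 — Power factor: PF = cos(φ) = Re(Z)/|Z| = 765/2522 = 0.3033.
Step 5 — Type: Im(Z) = 2403 ⇒ lagging (phase φ = 72.3°).

PF = 0.3033 (lagging, φ = 72.3°)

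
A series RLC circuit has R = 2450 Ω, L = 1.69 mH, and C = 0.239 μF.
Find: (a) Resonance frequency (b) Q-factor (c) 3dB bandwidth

Step 1 — Resonance condition Im(Z)=0 gives ω₀ = 1/√(LC).
Step 2 — ω₀ = 1/√(0.00169·2.39e-07) = 4.976e+04 rad/s.
Step 3 — f₀ = ω₀/(2π) = 7919 Hz.
Step 4 — Series Q: Q = ω₀L/R = 4.976e+04·0.00169/2450 = 0.03432.
Step 5 — 3dB bandwidth: Δω = ω₀/Q = 1.45e+06 rad/s; BW = Δω/(2π) = 2.307e+05 Hz.

(a) f₀ = 7919 Hz  (b) Q = 0.03432  (c) BW = 2.307e+05 Hz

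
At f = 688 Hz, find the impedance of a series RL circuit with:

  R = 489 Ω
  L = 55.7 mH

Step 1 — Angular frequency: ω = 2π·f = 2π·688 = 4323 rad/s.
Step 2 — Component impedances:
  R: Z = R = 489 Ω
  L: Z = jωL = j·4323·0.0557 = 0 + j240.8 Ω
Step 3 — Series combination: Z_total = R + L = 489 + j240.8 Ω = 545.1∠26.2° Ω.

Z = 489 + j240.8 Ω = 545.1∠26.2° Ω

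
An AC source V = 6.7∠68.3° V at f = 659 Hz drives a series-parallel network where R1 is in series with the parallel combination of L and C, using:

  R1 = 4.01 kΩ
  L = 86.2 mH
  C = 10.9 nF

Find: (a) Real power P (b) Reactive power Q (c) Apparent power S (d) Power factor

Step 1 — Angular frequency: ω = 2π·f = 2π·659 = 4141 rad/s.
Step 2 — Component impedances:
  R1: Z = R = 4010 Ω
  L: Z = jωL = j·4141·0.0862 = 0 + j356.9 Ω
  C: Z = 1/(jωC) = -j/(ω·C) = 0 - j2.216e+04 Ω
Step 3 — Parallel branch: L || C = 1/(1/L + 1/C) = 0 + j362.8 Ω.
Step 4 — Series with R1: Z_total = R1 + (L || C) = 4010 + j362.8 Ω = 4026∠5.2° Ω.
Step 5 — Source phasor: V = 6.7∠68.3° V = 2.477 + j6.225 V.
Step 6 — Current: I = V / Z = 0.0007521 + j0.001484 A = 0.001664∠63.1° A.
Step 7 — Complex power: S = V·I* = 0.0111 + j0.001004 VA.
Step 8 — Real power: P = Re(S) = 0.0111 W.
Step 9 — Reactive power: Q = Im(S) = 0.001004 VAR.
Step 10 — Apparent power: |S| = 0.01115 VA.
Step 11 — Power factor: PF = P/|S| = 0.9959 (lagging).

(a) P = 0.0111 W  (b) Q = 0.001004 VAR  (c) S = 0.01115 VA  (d) PF = 0.9959 (lagging)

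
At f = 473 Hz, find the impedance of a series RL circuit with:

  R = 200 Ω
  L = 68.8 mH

Step 1 — Angular frequency: ω = 2π·f = 2π·473 = 2972 rad/s.
Step 2 — Component impedances:
  R: Z = R = 200 Ω
  L: Z = jωL = j·2972·0.0688 = 0 + j204.5 Ω
Step 3 — Series combination: Z_total = R + L = 200 + j204.5 Ω = 286∠45.6° Ω.

Z = 200 + j204.5 Ω = 286∠45.6° Ω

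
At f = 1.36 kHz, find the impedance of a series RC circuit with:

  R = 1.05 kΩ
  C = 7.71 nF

Step 1 — Angular frequency: ω = 2π·f = 2π·1360 = 8545 rad/s.
Step 2 — Component impedances:
  R: Z = R = 1050 Ω
  C: Z = 1/(jωC) = -j/(ω·C) = 0 - j1.518e+04 Ω
Step 3 — Series combination: Z_total = R + C = 1050 - j1.518e+04 Ω = 1.521e+04∠-86.0° Ω.

Z = 1050 - j1.518e+04 Ω = 1.521e+04∠-86.0° Ω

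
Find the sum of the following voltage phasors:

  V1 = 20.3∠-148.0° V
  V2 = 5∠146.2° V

Step 1 — Convert each phasor to rectangular form:
  V1 = 20.3·(cos(-148.0°) + j·sin(-148.0°)) = -17.22 - j10.76 V
  V2 = 5·(cos(146.2°) + j·sin(146.2°)) = -4.155 + j2.781 V
Step 2 — Sum components: V_total = -21.37 - j7.976 V.
Step 3 — Convert to polar: |V_total| = 22.81 V, ∠V_total = -159.5°.

V_total = 22.81∠-159.5° V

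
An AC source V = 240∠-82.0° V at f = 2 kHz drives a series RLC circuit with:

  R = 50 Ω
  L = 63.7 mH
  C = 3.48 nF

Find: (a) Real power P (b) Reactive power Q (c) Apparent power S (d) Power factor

Step 1 — Angular frequency: ω = 2π·f = 2π·2000 = 1.257e+04 rad/s.
Step 2 — Component impedances:
  R: Z = R = 50 Ω
  L: Z = jωL = j·1.257e+04·0.0637 = 0 + j800.5 Ω
  C: Z = 1/(jωC) = -j/(ω·C) = 0 - j2.287e+04 Ω
Step 3 — Series combination: Z_total = R + L + C = 50 - j2.207e+04 Ω = 2.207e+04∠-89.9° Ω.
Step 4 — Source phasor: V = 240∠-82.0° V = 33.4 - j237.7 V.
Step 5 — Current: I = V / Z = 0.01077 + j0.001489 A = 0.01088∠7.9° A.
Step 6 — Complex power: S = V·I* = 0.005915 - j2.61 VA.
Step 7 — Real power: P = Re(S) = 0.005915 W.
Step 8 — Reactive power: Q = Im(S) = -2.61 VAR.
Step 9 — Apparent power: |S| = 2.61 VA.
Step 10 — Power factor: PF = P/|S| = 0.002266 (leading).

(a) P = 0.005915 W  (b) Q = -2.61 VAR  (c) S = 2.61 VA  (d) PF = 0.002266 (leading)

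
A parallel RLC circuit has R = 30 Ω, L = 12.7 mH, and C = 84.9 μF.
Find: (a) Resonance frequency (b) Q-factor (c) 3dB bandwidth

Step 1 — Resonance: ω₀ = 1/√(LC) = 1/√(0.0127·8.49e-05) = 963 rad/s.
Step 2 — f₀ = ω₀/(2π) = 153.3 Hz.
Step 3 — Parallel Q: Q = R/(ω₀L) = 30/(963·0.0127) = 2.453.
Step 4 — Bandwidth: Δω = ω₀/Q = 392.6 rad/s; BW = Δω/(2π) = 62.49 Hz.

(a) f₀ = 153.3 Hz  (b) Q = 2.453  (c) BW = 62.49 Hz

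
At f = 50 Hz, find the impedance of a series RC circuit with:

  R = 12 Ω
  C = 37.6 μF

Step 1 — Angular frequency: ω = 2π·f = 2π·50 = 314.2 rad/s.
Step 2 — Component impedances:
  R: Z = R = 12 Ω
  C: Z = 1/(jωC) = -j/(ω·C) = 0 - j84.66 Ω
Step 3 — Series combination: Z_total = R + C = 12 - j84.66 Ω = 85.5∠-81.9° Ω.

Z = 12 - j84.66 Ω = 85.5∠-81.9° Ω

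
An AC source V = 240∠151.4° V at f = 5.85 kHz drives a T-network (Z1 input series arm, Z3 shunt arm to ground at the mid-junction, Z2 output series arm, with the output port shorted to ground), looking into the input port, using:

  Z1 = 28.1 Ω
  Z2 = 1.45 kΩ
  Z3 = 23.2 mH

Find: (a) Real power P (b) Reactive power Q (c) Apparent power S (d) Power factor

Step 1 — Angular frequency: ω = 2π·f = 2π·5850 = 3.676e+04 rad/s.
Step 2 — Component impedances:
  Z1: Z = R = 28.1 Ω
  Z2: Z = R = 1450 Ω
  Z3: Z = jωL = j·3.676e+04·0.0232 = 0 + j852.8 Ω
Step 3 — With the output port shorted to ground, the output series arm Z2 runs from the junction to ground; the shunt arm Z3 also runs from the junction to ground. They appear in parallel: Z3 || Z2 = 372.6 + j633.6 Ω.
Step 4 — Series with input arm Z1: Z_in = Z1 + (Z3 || Z2) = 400.7 + j633.6 Ω = 749.7∠57.7° Ω.
Step 5 — Source phasor: V = 240∠151.4° V = -210.7 + j114.9 V.
Step 6 — Current: I = V / Z = -0.02072 + j0.3195 A = 0.3201∠93.7° A.
Step 7 — Complex power: S = V·I* = 41.07 + j64.93 VA.
Step 8 — Real power: P = Re(S) = 41.07 W.
Step 9 — Reactive power: Q = Im(S) = 64.93 VAR.
Step 10 — Apparent power: |S| = 76.83 VA.
Step 11 — Power factor: PF = P/|S| = 0.5345 (lagging).

(a) P = 41.07 W  (b) Q = 64.93 VAR  (c) S = 76.83 VA  (d) PF = 0.5345 (lagging)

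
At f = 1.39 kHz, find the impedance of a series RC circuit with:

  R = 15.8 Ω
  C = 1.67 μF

Step 1 — Angular frequency: ω = 2π·f = 2π·1390 = 8734 rad/s.
Step 2 — Component impedances:
  R: Z = R = 15.8 Ω
  C: Z = 1/(jωC) = -j/(ω·C) = 0 - j68.56 Ω
Step 3 — Series combination: Z_total = R + C = 15.8 - j68.56 Ω = 70.36∠-77.0° Ω.

Z = 15.8 - j68.56 Ω = 70.36∠-77.0° Ω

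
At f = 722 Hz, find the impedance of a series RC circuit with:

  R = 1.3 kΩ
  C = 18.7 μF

Step 1 — Angular frequency: ω = 2π·f = 2π·722 = 4536 rad/s.
Step 2 — Component impedances:
  R: Z = R = 1300 Ω
  C: Z = 1/(jωC) = -j/(ω·C) = 0 - j11.79 Ω
Step 3 — Series combination: Z_total = R + C = 1300 - j11.79 Ω = 1300∠-0.5° Ω.

Z = 1300 - j11.79 Ω = 1300∠-0.5° Ω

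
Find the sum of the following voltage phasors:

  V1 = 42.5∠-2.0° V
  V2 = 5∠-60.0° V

Step 1 — Convert each phasor to rectangular form:
  V1 = 42.5·(cos(-2.0°) + j·sin(-2.0°)) = 42.47 - j1.483 V
  V2 = 5·(cos(-60.0°) + j·sin(-60.0°)) = 2.5 - j4.33 V
Step 2 — Sum components: V_total = 44.97 - j5.813 V.
Step 3 — Convert to polar: |V_total| = 45.35 V, ∠V_total = -7.4°.

V_total = 45.35∠-7.4° V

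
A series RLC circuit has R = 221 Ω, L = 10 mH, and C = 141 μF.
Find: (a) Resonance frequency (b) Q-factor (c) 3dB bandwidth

Step 1 — Resonance: ω₀ = 1/√(LC) = 1/√(0.01·0.000141) = 842.2 rad/s.
Step 2 — f₀ = ω₀/(2π) = 134 Hz.
Step 3 — Series Q: Q = ω₀L/R = 842.2·0.01/221 = 0.03811.
Step 4 — Bandwidth: Δω = ω₀/Q = 2.21e+04 rad/s; BW = Δω/(2π) = 3517 Hz.

(a) f₀ = 134 Hz  (b) Q = 0.03811  (c) BW = 3517 Hz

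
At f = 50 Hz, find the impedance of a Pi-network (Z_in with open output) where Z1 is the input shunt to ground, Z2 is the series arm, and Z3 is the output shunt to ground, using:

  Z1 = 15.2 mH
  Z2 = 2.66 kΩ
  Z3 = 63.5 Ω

Step 1 — Angular frequency: ω = 2π·f = 2π·50 = 314.2 rad/s.
Step 2 — Component impedances:
  Z1: Z = jωL = j·314.2·0.0152 = 0 + j4.775 Ω
  Z2: Z = R = 2660 Ω
  Z3: Z = R = 63.5 Ω
Step 3 — With open output, the series arm Z2 and the output shunt Z3 appear in series to ground: Z2 + Z3 = 2724 Ω.
Step 4 — Parallel with input shunt Z1: Z_in = Z1 || (Z2 + Z3) = 0.008373 + j4.775 Ω = 4.775∠89.9° Ω.

Z = 0.008373 + j4.775 Ω = 4.775∠89.9° Ω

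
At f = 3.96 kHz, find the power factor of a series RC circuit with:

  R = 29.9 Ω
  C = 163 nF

Step 1 — Angular frequency: ω = 2π·f = 2π·3960 = 2.488e+04 rad/s.
Step 2 — Component impedances:
  R: Z = R = 29.9 Ω
  C: Z = 1/(jωC) = -j/(ω·C) = 0 - j246.6 Ω
Step 3 — Series combination: Z_total = R + C = 29.9 - j246.6 Ω = 248.4∠-83.1° Ω.
Step 4 — Power factor: PF = cos(φ) = Re(Z)/|Z| = 29.9/248.4 = 0.1204.
Step 5 — Type: Im(Z) = -246.6 ⇒ leading (phase φ = -83.1°).

PF = 0.1204 (leading, φ = -83.1°)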